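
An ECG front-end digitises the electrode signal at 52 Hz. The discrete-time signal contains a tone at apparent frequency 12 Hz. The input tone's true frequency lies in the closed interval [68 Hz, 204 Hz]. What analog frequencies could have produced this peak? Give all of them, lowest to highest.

92 Hz, 116 Hz, 144 Hz, 168 Hz, 196 Hz

Frequencies that alias to 12 Hz are k·fs ± 12 Hz for integer k ≥ 0.
k=0: 12 Hz.
k=1: 40 Hz, 64 Hz.
k=2: 92 Hz, 116 Hz.
k=3: 144 Hz, 168 Hz.
k=4: 196 Hz, 220 Hz.
k=5: 248 Hz, 272 Hz.
Within [68 Hz, 204 Hz]: 92 Hz, 116 Hz, 144 Hz, 168 Hz, 196 Hz.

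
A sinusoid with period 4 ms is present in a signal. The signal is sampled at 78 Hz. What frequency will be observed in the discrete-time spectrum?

16 Hz

T = 4 ms → f = 1/T = 250 Hz.
250 Hz mod fs = 16 Hz.
16 Hz ≤ fs/2 = 39 Hz, appears at 16 Hz.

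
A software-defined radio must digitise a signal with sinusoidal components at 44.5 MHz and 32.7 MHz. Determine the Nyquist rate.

Highest-frequency component: 44.5 MHz.
Nyquist rate = 2 × 44.5 MHz = 89 MHz.

89 MHz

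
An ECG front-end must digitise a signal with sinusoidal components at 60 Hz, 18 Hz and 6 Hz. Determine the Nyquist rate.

Highest-frequency component: 60 Hz.
Nyquist rate = 2 × 60 Hz = 120 Hz.

120 Hz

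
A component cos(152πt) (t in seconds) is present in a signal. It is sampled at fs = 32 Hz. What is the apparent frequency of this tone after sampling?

ω = 152π rad/s → f = ω/(2π) = 76 Hz.
76 Hz mod fs = 12 Hz.
12 Hz ≤ fs/2 = 16 Hz, appears at 12 Hz.

12 Hz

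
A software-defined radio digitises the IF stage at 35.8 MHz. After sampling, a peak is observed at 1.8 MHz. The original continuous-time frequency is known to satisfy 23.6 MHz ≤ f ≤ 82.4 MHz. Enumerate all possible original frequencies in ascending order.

Frequencies that alias to 1.8 MHz are k·fs ± 1.8 MHz for integer k ≥ 0.
k=0: 1.8 MHz.
k=1: 34 MHz, 37.6 MHz.
k=2: 69.8 MHz, 73.4 MHz.
k=3: 105.6 MHz, 109.2 MHz.
Within [23.6 MHz, 82.4 MHz]: 34 MHz, 37.6 MHz, 69.8 MHz, 73.4 MHz.

34 MHz, 37.6 MHz, 69.8 MHz, 73.4 MHz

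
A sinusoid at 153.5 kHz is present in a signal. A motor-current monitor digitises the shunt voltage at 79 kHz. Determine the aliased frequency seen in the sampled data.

4.5 kHz

153.5 kHz mod fs = 74.5 kHz.
74.5 kHz > fs/2 = 39.5 kHz, folds to fs − 74.5 kHz = 4.5 kHz.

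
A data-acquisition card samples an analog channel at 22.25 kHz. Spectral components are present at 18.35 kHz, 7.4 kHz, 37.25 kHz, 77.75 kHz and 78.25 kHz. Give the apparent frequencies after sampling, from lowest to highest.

fs/2 = 11.125 kHz.
18.35 kHz > fs/2 = 11.125 kHz, folds to fs − 18.35 kHz = 3.9 kHz.
7.4 kHz ≤ fs/2 = 11.125 kHz, passes unchanged.
37.25 kHz mod fs = 15 kHz.
15 kHz > fs/2 = 11.125 kHz, folds to fs − 15 kHz = 7.25 kHz.
77.75 kHz mod fs = 11 kHz.
11 kHz ≤ fs/2 = 11.125 kHz, appears at 11 kHz.
78.25 kHz mod fs = 11.5 kHz.
11.5 kHz > fs/2 = 11.125 kHz, folds to fs − 11.5 kHz = 10.75 kHz.
Distinct values: {3.9 kHz, 7.25 kHz, 7.4 kHz, 10.75 kHz, 11 kHz}.

3.9 kHz, 7.25 kHz, 7.4 kHz, 10.75 kHz, 11 kHz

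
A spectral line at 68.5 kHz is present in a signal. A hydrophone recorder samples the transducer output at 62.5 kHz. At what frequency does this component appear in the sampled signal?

68.5 kHz mod fs = 6 kHz.
6 kHz ≤ fs/2 = 31.25 kHz, appears at 6 kHz.

6 kHz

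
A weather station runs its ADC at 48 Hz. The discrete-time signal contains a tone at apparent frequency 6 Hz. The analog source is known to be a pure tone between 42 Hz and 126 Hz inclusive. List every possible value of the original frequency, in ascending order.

42 Hz, 54 Hz, 90 Hz, 102 Hz

Frequencies that alias to 6 Hz are k·fs ± 6 Hz for integer k ≥ 0.
k=0: 6 Hz.
k=1: 42 Hz, 54 Hz.
k=2: 90 Hz, 102 Hz.
k=3: 138 Hz, 150 Hz.
Within [42 Hz, 126 Hz]: 42 Hz, 54 Hz, 90 Hz, 102 Hz.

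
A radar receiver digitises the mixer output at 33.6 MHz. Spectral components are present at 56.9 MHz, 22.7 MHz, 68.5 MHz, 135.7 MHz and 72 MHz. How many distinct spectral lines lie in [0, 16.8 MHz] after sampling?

fs/2 = 16.8 MHz.
56.9 MHz mod fs = 23.3 MHz.
23.3 MHz > fs/2 = 16.8 MHz, folds to fs − 23.3 MHz = 10.3 MHz.
22.7 MHz > fs/2 = 16.8 MHz, folds to fs − 22.7 MHz = 10.9 MHz.
68.5 MHz mod fs = 1.3 MHz.
1.3 MHz ≤ fs/2 = 16.8 MHz, appears at 1.3 MHz.
135.7 MHz mod fs = 1.3 MHz.
1.3 MHz ≤ fs/2 = 16.8 MHz, appears at 1.3 MHz.
72 MHz mod fs = 4.8 MHz.
4.8 MHz ≤ fs/2 = 16.8 MHz, appears at 4.8 MHz.
Distinct values: {1.3 MHz, 4.8 MHz, 10.3 MHz, 10.9 MHz} → 4.

4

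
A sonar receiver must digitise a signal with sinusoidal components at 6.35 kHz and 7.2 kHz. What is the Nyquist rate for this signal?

14.4 kHz

Highest-frequency component: 7.2 kHz.
Nyquist rate = 2 × 7.2 kHz = 14.4 kHz.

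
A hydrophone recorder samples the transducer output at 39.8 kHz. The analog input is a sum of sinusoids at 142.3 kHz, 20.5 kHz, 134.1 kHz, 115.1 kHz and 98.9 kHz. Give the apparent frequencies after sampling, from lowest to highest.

fs/2 = 19.9 kHz.
142.3 kHz mod fs = 22.9 kHz.
22.9 kHz > fs/2 = 19.9 kHz, folds to fs − 22.9 kHz = 16.9 kHz.
20.5 kHz > fs/2 = 19.9 kHz, folds to fs − 20.5 kHz = 19.3 kHz.
134.1 kHz mod fs = 14.7 kHz.
14.7 kHz ≤ fs/2 = 19.9 kHz, appears at 14.7 kHz.
115.1 kHz mod fs = 35.5 kHz.
35.5 kHz > fs/2 = 19.9 kHz, folds to fs − 35.5 kHz = 4.3 kHz.
98.9 kHz mod fs = 19.3 kHz.
19.3 kHz ≤ fs/2 = 19.9 kHz, appears at 19.3 kHz.
Distinct values: {4.3 kHz, 14.7 kHz, 16.9 kHz, 19.3 kHz}.

4.3 kHz, 14.7 kHz, 16.9 kHz, 19.3 kHz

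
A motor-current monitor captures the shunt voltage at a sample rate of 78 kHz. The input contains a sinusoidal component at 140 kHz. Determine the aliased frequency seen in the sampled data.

16 kHz

140 kHz mod fs = 62 kHz.
62 kHz > fs/2 = 39 kHz, folds to fs − 62 kHz = 16 kHz.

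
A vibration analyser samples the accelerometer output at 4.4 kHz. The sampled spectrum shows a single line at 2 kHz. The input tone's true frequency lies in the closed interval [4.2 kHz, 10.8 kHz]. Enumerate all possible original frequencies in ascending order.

6.4 kHz, 6.8 kHz, 10.8 kHz

Frequencies that alias to 2 kHz are k·fs ± 2 kHz for integer k ≥ 0.
k=0: 2 kHz.
k=1: 2.4 kHz, 6.4 kHz.
k=2: 6.8 kHz, 10.8 kHz.
k=3: 11.2 kHz, 15.2 kHz.
Within [4.2 kHz, 10.8 kHz]: 6.4 kHz, 6.8 kHz, 10.8 kHz.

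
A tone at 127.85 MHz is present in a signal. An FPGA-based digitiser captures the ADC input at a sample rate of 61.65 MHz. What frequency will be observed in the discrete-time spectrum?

4.55 MHz

127.85 MHz mod fs = 4.55 MHz.
4.55 MHz ≤ fs/2 = 30.825 MHz, appears at 4.55 MHz.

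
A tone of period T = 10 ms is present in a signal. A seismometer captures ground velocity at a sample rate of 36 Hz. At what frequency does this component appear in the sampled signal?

8 Hz

T = 10 ms → f = 1/T = 100 Hz.
100 Hz mod fs = 28 Hz.
28 Hz > fs/2 = 18 Hz, folds to fs − 28 Hz = 8 Hz.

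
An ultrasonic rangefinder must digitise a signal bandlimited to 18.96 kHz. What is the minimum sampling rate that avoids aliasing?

37.92 kHz

Nyquist rate = 2 × 18.96 kHz = 37.92 kHz.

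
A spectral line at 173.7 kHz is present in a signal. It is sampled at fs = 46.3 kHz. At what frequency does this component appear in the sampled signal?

11.5 kHz

173.7 kHz mod fs = 34.8 kHz.
34.8 kHz > fs/2 = 23.15 kHz, folds to fs − 34.8 kHz = 11.5 kHz.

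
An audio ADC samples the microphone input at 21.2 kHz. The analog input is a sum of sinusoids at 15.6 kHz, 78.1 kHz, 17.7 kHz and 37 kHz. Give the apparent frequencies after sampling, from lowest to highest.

fs/2 = 10.6 kHz.
15.6 kHz > fs/2 = 10.6 kHz, folds to fs − 15.6 kHz = 5.6 kHz.
78.1 kHz mod fs = 14.5 kHz.
14.5 kHz > fs/2 = 10.6 kHz, folds to fs − 14.5 kHz = 6.7 kHz.
17.7 kHz > fs/2 = 10.6 kHz, folds to fs − 17.7 kHz = 3.5 kHz.
37 kHz mod fs = 15.8 kHz.
15.8 kHz > fs/2 = 10.6 kHz, folds to fs − 15.8 kHz = 5.4 kHz.
Distinct values: {3.5 kHz, 5.4 kHz, 5.6 kHz, 6.7 kHz}.

3.5 kHz, 5.4 kHz, 5.6 kHz, 6.7 kHz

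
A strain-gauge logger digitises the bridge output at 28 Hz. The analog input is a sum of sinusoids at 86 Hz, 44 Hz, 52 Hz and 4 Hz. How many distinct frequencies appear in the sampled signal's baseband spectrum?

3

fs/2 = 14 Hz.
86 Hz mod fs = 2 Hz.
2 Hz ≤ fs/2 = 14 Hz, appears at 2 Hz.
44 Hz mod fs = 16 Hz.
16 Hz > fs/2 = 14 Hz, folds to fs − 16 Hz = 12 Hz.
52 Hz mod fs = 24 Hz.
24 Hz > fs/2 = 14 Hz, folds to fs − 24 Hz = 4 Hz.
4 Hz ≤ fs/2 = 14 Hz, passes unchanged.
Distinct values: {2 Hz, 4 Hz, 12 Hz} → 3.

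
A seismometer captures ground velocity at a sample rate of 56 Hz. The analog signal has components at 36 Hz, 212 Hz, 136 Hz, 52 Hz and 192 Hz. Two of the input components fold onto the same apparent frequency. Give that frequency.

fs/2 = 28 Hz.
36 Hz > fs/2 = 28 Hz, folds to fs − 36 Hz = 20 Hz.
212 Hz mod fs = 44 Hz.
44 Hz > fs/2 = 28 Hz, folds to fs − 44 Hz = 12 Hz.
136 Hz mod fs = 24 Hz.
24 Hz ≤ fs/2 = 28 Hz, appears at 24 Hz.
52 Hz > fs/2 = 28 Hz, folds to fs − 52 Hz = 4 Hz.
192 Hz mod fs = 24 Hz.
24 Hz ≤ fs/2 = 28 Hz, appears at 24 Hz.
136 Hz and 192 Hz both map to 24 Hz.

24 Hz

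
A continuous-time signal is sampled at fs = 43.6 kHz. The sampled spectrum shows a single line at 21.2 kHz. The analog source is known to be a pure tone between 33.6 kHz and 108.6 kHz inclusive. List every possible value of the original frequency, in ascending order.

Frequencies that alias to 21.2 kHz are k·fs ± 21.2 kHz for integer k ≥ 0.
k=0: 21.2 kHz.
k=1: 22.4 kHz, 64.8 kHz.
k=2: 66 kHz, 108.4 kHz.
k=3: 109.6 kHz, 152 kHz.
Within [33.6 kHz, 108.6 kHz]: 64.8 kHz, 66 kHz, 108.4 kHz.

64.8 kHz, 66 kHz, 108.4 kHz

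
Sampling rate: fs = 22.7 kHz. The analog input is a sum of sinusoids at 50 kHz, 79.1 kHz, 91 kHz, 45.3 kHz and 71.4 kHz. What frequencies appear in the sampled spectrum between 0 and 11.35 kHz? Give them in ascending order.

0.1 kHz, 0.2 kHz, 3.3 kHz, 4.6 kHz, 11 kHz

fs/2 = 11.35 kHz.
50 kHz mod fs = 4.6 kHz.
4.6 kHz ≤ fs/2 = 11.35 kHz, appears at 4.6 kHz.
79.1 kHz mod fs = 11 kHz.
11 kHz ≤ fs/2 = 11.35 kHz, appears at 11 kHz.
91 kHz mod fs = 0.2 kHz.
0.2 kHz ≤ fs/2 = 11.35 kHz, appears at 0.2 kHz.
45.3 kHz mod fs = 22.6 kHz.
22.6 kHz > fs/2 = 11.35 kHz, folds to fs − 22.6 kHz = 0.1 kHz.
71.4 kHz mod fs = 3.3 kHz.
3.3 kHz ≤ fs/2 = 11.35 kHz, appears at 3.3 kHz.
Distinct values: {0.1 kHz, 0.2 kHz, 3.3 kHz, 4.6 kHz, 11 kHz}.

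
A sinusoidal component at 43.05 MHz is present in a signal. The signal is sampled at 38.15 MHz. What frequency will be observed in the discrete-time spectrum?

4.9 MHz

43.05 MHz mod fs = 4.9 MHz.
4.9 MHz ≤ fs/2 = 19.075 MHz, appears at 4.9 MHz.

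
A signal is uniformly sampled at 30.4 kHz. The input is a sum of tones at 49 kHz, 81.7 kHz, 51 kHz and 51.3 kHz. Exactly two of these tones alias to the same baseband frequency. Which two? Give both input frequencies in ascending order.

fs/2 = 15.2 kHz.
49 kHz mod fs = 18.6 kHz.
18.6 kHz > fs/2 = 15.2 kHz, folds to fs − 18.6 kHz = 11.8 kHz.
81.7 kHz mod fs = 20.9 kHz.
20.9 kHz > fs/2 = 15.2 kHz, folds to fs − 20.9 kHz = 9.5 kHz.
51 kHz mod fs = 20.6 kHz.
20.6 kHz > fs/2 = 15.2 kHz, folds to fs − 20.6 kHz = 9.8 kHz.
51.3 kHz mod fs = 20.9 kHz.
20.9 kHz > fs/2 = 15.2 kHz, folds to fs − 20.9 kHz = 9.5 kHz.
51.3 kHz and 81.7 kHz both map to 9.5 kHz.

51.3 kHz, 81.7 kHz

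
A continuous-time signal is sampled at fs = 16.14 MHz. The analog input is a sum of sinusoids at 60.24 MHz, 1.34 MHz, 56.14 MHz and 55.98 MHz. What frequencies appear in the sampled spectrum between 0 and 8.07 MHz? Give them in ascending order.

1.34 MHz, 4.32 MHz, 7.56 MHz, 7.72 MHz

fs/2 = 8.07 MHz.
60.24 MHz mod fs = 11.82 MHz.
11.82 MHz > fs/2 = 8.07 MHz, folds to fs − 11.82 MHz = 4.32 MHz.
1.34 MHz ≤ fs/2 = 8.07 MHz, passes unchanged.
56.14 MHz mod fs = 7.72 MHz.
7.72 MHz ≤ fs/2 = 8.07 MHz, appears at 7.72 MHz.
55.98 MHz mod fs = 7.56 MHz.
7.56 MHz ≤ fs/2 = 8.07 MHz, appears at 7.56 MHz.
Distinct values: {1.34 MHz, 4.32 MHz, 7.56 MHz, 7.72 MHz}.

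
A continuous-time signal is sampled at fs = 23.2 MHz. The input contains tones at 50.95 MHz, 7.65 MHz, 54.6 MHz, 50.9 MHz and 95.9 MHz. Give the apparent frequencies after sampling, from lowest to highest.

fs/2 = 11.6 MHz.
50.95 MHz mod fs = 4.55 MHz.
4.55 MHz ≤ fs/2 = 11.6 MHz, appears at 4.55 MHz.
7.65 MHz ≤ fs/2 = 11.6 MHz, passes unchanged.
54.6 MHz mod fs = 8.2 MHz.
8.2 MHz ≤ fs/2 = 11.6 MHz, appears at 8.2 MHz.
50.9 MHz mod fs = 4.5 MHz.
4.5 MHz ≤ fs/2 = 11.6 MHz, appears at 4.5 MHz.
95.9 MHz mod fs = 3.1 MHz.
3.1 MHz ≤ fs/2 = 11.6 MHz, appears at 3.1 MHz.
Distinct values: {3.1 MHz, 4.5 MHz, 4.55 MHz, 7.65 MHz, 8.2 MHz}.

3.1 MHz, 4.5 MHz, 4.55 MHz, 7.65 MHz, 8.2 MHz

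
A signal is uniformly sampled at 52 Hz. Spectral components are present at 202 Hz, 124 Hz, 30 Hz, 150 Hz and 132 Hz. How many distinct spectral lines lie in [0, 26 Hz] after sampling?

4

fs/2 = 26 Hz.
202 Hz mod fs = 46 Hz.
46 Hz > fs/2 = 26 Hz, folds to fs − 46 Hz = 6 Hz.
124 Hz mod fs = 20 Hz.
20 Hz ≤ fs/2 = 26 Hz, appears at 20 Hz.
30 Hz > fs/2 = 26 Hz, folds to fs − 30 Hz = 22 Hz.
150 Hz mod fs = 46 Hz.
46 Hz > fs/2 = 26 Hz, folds to fs − 46 Hz = 6 Hz.
132 Hz mod fs = 28 Hz.
28 Hz > fs/2 = 26 Hz, folds to fs − 28 Hz = 24 Hz.
Distinct values: {6 Hz, 20 Hz, 22 Hz, 24 Hz} → 4.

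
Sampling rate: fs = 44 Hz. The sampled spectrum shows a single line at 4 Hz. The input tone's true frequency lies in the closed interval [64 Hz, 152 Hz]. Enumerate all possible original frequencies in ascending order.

84 Hz, 92 Hz, 128 Hz, 136 Hz

Frequencies that alias to 4 Hz are k·fs ± 4 Hz for integer k ≥ 0.
k=0: 4 Hz.
k=1: 40 Hz, 48 Hz.
k=2: 84 Hz, 92 Hz.
k=3: 128 Hz, 136 Hz.
k=4: 172 Hz, 180 Hz.
Within [64 Hz, 152 Hz]: 84 Hz, 92 Hz, 128 Hz, 136 Hz.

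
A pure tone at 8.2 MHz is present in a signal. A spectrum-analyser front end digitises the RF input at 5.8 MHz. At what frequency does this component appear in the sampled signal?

8.2 MHz mod fs = 2.4 MHz.
2.4 MHz ≤ fs/2 = 2.9 MHz, appears at 2.4 MHz.

2.4 MHz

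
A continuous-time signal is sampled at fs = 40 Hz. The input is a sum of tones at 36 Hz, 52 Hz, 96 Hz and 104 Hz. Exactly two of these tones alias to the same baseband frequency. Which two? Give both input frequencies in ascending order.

96 Hz, 104 Hz

fs/2 = 20 Hz.
36 Hz > fs/2 = 20 Hz, folds to fs − 36 Hz = 4 Hz.
52 Hz mod fs = 12 Hz.
12 Hz ≤ fs/2 = 20 Hz, appears at 12 Hz.
96 Hz mod fs = 16 Hz.
16 Hz ≤ fs/2 = 20 Hz, appears at 16 Hz.
104 Hz mod fs = 24 Hz.
24 Hz > fs/2 = 20 Hz, folds to fs − 24 Hz = 16 Hz.
96 Hz and 104 Hz both map to 16 Hz.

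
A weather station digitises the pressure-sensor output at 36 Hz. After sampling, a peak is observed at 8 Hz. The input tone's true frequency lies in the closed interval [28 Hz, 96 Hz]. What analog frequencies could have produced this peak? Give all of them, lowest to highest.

Frequencies that alias to 8 Hz are k·fs ± 8 Hz for integer k ≥ 0.
k=0: 8 Hz.
k=1: 28 Hz, 44 Hz.
k=2: 64 Hz, 80 Hz.
k=3: 100 Hz, 116 Hz.
Within [28 Hz, 96 Hz]: 28 Hz, 44 Hz, 64 Hz, 80 Hz.

28 Hz, 44 Hz, 64 Hz, 80 Hz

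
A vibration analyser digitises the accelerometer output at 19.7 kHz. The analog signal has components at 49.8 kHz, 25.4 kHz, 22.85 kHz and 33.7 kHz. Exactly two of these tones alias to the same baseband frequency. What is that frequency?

5.7 kHz

fs/2 = 9.85 kHz.
49.8 kHz mod fs = 10.4 kHz.
10.4 kHz > fs/2 = 9.85 kHz, folds to fs − 10.4 kHz = 9.3 kHz.
25.4 kHz mod fs = 5.7 kHz.
5.7 kHz ≤ fs/2 = 9.85 kHz, appears at 5.7 kHz.
22.85 kHz mod fs = 3.15 kHz.
3.15 kHz ≤ fs/2 = 9.85 kHz, appears at 3.15 kHz.
33.7 kHz mod fs = 14 kHz.
14 kHz > fs/2 = 9.85 kHz, folds to fs − 14 kHz = 5.7 kHz.
25.4 kHz and 33.7 kHz both map to 5.7 kHz.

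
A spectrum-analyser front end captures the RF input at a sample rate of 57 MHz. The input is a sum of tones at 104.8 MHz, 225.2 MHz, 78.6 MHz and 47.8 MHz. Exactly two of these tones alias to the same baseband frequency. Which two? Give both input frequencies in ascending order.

47.8 MHz, 104.8 MHz

fs/2 = 28.5 MHz.
104.8 MHz mod fs = 47.8 MHz.
47.8 MHz > fs/2 = 28.5 MHz, folds to fs − 47.8 MHz = 9.2 MHz.
225.2 MHz mod fs = 54.2 MHz.
54.2 MHz > fs/2 = 28.5 MHz, folds to fs − 54.2 MHz = 2.8 MHz.
78.6 MHz mod fs = 21.6 MHz.
21.6 MHz ≤ fs/2 = 28.5 MHz, appears at 21.6 MHz.
47.8 MHz > fs/2 = 28.5 MHz, folds to fs − 47.8 MHz = 9.2 MHz.
47.8 MHz and 104.8 MHz both map to 9.2 MHz.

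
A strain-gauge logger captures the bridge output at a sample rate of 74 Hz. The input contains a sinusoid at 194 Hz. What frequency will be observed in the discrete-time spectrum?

28 Hz

194 Hz mod fs = 46 Hz.
46 Hz > fs/2 = 37 Hz, folds to fs − 46 Hz = 28 Hz.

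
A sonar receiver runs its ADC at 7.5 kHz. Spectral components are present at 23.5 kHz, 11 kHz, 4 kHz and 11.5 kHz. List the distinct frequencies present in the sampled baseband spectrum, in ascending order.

1 kHz, 3.5 kHz

fs/2 = 3.75 kHz.
23.5 kHz mod fs = 1 kHz.
1 kHz ≤ fs/2 = 3.75 kHz, appears at 1 kHz.
11 kHz mod fs = 3.5 kHz.
3.5 kHz ≤ fs/2 = 3.75 kHz, appears at 3.5 kHz.
4 kHz > fs/2 = 3.75 kHz, folds to fs − 4 kHz = 3.5 kHz.
11.5 kHz mod fs = 4 kHz.
4 kHz > fs/2 = 3.75 kHz, folds to fs − 4 kHz = 3.5 kHz.
Distinct values: {1 kHz, 3.5 kHz}.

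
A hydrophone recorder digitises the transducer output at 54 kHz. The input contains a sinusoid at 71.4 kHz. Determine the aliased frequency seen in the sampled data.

71.4 kHz mod fs = 17.4 kHz.
17.4 kHz ≤ fs/2 = 27 kHz, appears at 17.4 kHz.

17.4 kHz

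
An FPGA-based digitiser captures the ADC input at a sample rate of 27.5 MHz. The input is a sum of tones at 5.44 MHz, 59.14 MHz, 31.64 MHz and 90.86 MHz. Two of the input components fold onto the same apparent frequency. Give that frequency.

4.14 MHz

fs/2 = 13.75 MHz.
5.44 MHz ≤ fs/2 = 13.75 MHz, passes unchanged.
59.14 MHz mod fs = 4.14 MHz.
4.14 MHz ≤ fs/2 = 13.75 MHz, appears at 4.14 MHz.
31.64 MHz mod fs = 4.14 MHz.
4.14 MHz ≤ fs/2 = 13.75 MHz, appears at 4.14 MHz.
90.86 MHz mod fs = 8.36 MHz.
8.36 MHz ≤ fs/2 = 13.75 MHz, appears at 8.36 MHz.
31.64 MHz and 59.14 MHz both map to 4.14 MHz.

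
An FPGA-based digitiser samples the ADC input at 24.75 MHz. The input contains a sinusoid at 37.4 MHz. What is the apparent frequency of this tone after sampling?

37.4 MHz mod fs = 12.65 MHz.
12.65 MHz > fs/2 = 12.375 MHz, folds to fs − 12.65 MHz = 12.1 MHz.

12.1 MHz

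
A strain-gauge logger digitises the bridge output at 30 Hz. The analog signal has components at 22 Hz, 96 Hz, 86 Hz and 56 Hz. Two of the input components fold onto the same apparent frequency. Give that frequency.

4 Hz

fs/2 = 15 Hz.
22 Hz > fs/2 = 15 Hz, folds to fs − 22 Hz = 8 Hz.
96 Hz mod fs = 6 Hz.
6 Hz ≤ fs/2 = 15 Hz, appears at 6 Hz.
86 Hz mod fs = 26 Hz.
26 Hz > fs/2 = 15 Hz, folds to fs − 26 Hz = 4 Hz.
56 Hz mod fs = 26 Hz.
26 Hz > fs/2 = 15 Hz, folds to fs − 26 Hz = 4 Hz.
56 Hz and 86 Hz both map to 4 Hz.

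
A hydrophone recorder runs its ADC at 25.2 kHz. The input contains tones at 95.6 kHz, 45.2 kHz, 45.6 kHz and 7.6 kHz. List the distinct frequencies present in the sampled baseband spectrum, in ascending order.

4.8 kHz, 5.2 kHz, 7.6 kHz

fs/2 = 12.6 kHz.
95.6 kHz mod fs = 20 kHz.
20 kHz > fs/2 = 12.6 kHz, folds to fs − 20 kHz = 5.2 kHz.
45.2 kHz mod fs = 20 kHz.
20 kHz > fs/2 = 12.6 kHz, folds to fs − 20 kHz = 5.2 kHz.
45.6 kHz mod fs = 20.4 kHz.
20.4 kHz > fs/2 = 12.6 kHz, folds to fs − 20.4 kHz = 4.8 kHz.
7.6 kHz ≤ fs/2 = 12.6 kHz, passes unchanged.
Distinct values: {4.8 kHz, 5.2 kHz, 7.6 kHz}.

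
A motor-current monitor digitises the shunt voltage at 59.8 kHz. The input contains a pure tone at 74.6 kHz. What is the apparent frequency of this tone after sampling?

74.6 kHz mod fs = 14.8 kHz.
14.8 kHz ≤ fs/2 = 29.9 kHz, appears at 14.8 kHz.

14.8 kHz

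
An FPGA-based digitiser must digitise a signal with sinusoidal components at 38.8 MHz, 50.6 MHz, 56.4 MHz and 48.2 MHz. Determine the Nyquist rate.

Highest-frequency component: 56.4 MHz.
Nyquist rate = 2 × 56.4 MHz = 112.8 MHz.

112.8 MHz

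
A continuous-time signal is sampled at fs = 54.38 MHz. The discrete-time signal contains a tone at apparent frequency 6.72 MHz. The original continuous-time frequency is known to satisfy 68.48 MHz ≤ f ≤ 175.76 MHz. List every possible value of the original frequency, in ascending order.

102.04 MHz, 115.48 MHz, 156.42 MHz, 169.86 MHz

Frequencies that alias to 6.72 MHz are k·fs ± 6.72 MHz for integer k ≥ 0.
k=0: 6.72 MHz.
k=1: 47.66 MHz, 61.1 MHz.
k=2: 102.04 MHz, 115.48 MHz.
k=3: 156.42 MHz, 169.86 MHz.
k=4: 210.8 MHz, 224.24 MHz.
Within [68.48 MHz, 175.76 MHz]: 102.04 MHz, 115.48 MHz, 156.42 MHz, 169.86 MHz.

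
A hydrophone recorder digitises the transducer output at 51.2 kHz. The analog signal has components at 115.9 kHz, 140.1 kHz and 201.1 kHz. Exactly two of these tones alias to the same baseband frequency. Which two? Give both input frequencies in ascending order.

fs/2 = 25.6 kHz.
115.9 kHz mod fs = 13.5 kHz.
13.5 kHz ≤ fs/2 = 25.6 kHz, appears at 13.5 kHz.
140.1 kHz mod fs = 37.7 kHz.
37.7 kHz > fs/2 = 25.6 kHz, folds to fs − 37.7 kHz = 13.5 kHz.
201.1 kHz mod fs = 47.5 kHz.
47.5 kHz > fs/2 = 25.6 kHz, folds to fs − 47.5 kHz = 3.7 kHz.
115.9 kHz and 140.1 kHz both map to 13.5 kHz.

115.9 kHz, 140.1 kHz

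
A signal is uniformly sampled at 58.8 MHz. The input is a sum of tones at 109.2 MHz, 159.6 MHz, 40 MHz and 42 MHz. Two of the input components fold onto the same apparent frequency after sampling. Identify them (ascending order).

fs/2 = 29.4 MHz.
109.2 MHz mod fs = 50.4 MHz.
50.4 MHz > fs/2 = 29.4 MHz, folds to fs − 50.4 MHz = 8.4 MHz.
159.6 MHz mod fs = 42 MHz.
42 MHz > fs/2 = 29.4 MHz, folds to fs − 42 MHz = 16.8 MHz.
40 MHz > fs/2 = 29.4 MHz, folds to fs − 40 MHz = 18.8 MHz.
42 MHz > fs/2 = 29.4 MHz, folds to fs − 42 MHz = 16.8 MHz.
42 MHz and 159.6 MHz both map to 16.8 MHz.

42 MHz, 159.6 MHz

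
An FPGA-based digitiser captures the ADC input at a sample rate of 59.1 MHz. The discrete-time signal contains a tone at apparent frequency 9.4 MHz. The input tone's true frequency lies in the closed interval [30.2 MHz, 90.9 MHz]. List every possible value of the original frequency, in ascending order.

Frequencies that alias to 9.4 MHz are k·fs ± 9.4 MHz for integer k ≥ 0.
k=0: 9.4 MHz.
k=1: 49.7 MHz, 68.5 MHz.
k=2: 108.8 MHz, 127.6 MHz.
Within [30.2 MHz, 90.9 MHz]: 49.7 MHz, 68.5 MHz.

49.7 MHz, 68.5 MHz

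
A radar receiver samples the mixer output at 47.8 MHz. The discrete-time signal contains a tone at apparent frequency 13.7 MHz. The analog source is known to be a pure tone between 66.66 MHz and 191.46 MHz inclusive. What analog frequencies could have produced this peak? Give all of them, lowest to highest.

Frequencies that alias to 13.7 MHz are k·fs ± 13.7 MHz for integer k ≥ 0.
k=0: 13.7 MHz.
k=1: 34.1 MHz, 61.5 MHz.
k=2: 81.9 MHz, 109.3 MHz.
k=3: 129.7 MHz, 157.1 MHz.
k=4: 177.5 MHz, 204.9 MHz.
k=5: 225.3 MHz, 252.7 MHz.
Within [66.66 MHz, 191.46 MHz]: 81.9 MHz, 109.3 MHz, 129.7 MHz, 157.1 MHz, 177.5 MHz.

81.9 MHz, 109.3 MHz, 129.7 MHz, 157.1 MHz, 177.5 MHz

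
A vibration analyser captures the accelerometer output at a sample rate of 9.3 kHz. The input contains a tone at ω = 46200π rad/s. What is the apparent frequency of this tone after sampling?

ω = 46200π rad/s → f = ω/(2π) = 23100 Hz = 23.1 kHz.
23.1 kHz mod fs = 4.5 kHz.
4.5 kHz ≤ fs/2 = 4.65 kHz, appears at 4.5 kHz.

4.5 kHz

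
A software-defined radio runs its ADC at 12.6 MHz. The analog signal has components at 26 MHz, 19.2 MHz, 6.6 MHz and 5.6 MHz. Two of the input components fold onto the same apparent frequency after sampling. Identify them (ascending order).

fs/2 = 6.3 MHz.
26 MHz mod fs = 0.8 MHz.
0.8 MHz ≤ fs/2 = 6.3 MHz, appears at 0.8 MHz.
19.2 MHz mod fs = 6.6 MHz.
6.6 MHz > fs/2 = 6.3 MHz, folds to fs − 6.6 MHz = 6 MHz.
6.6 MHz > fs/2 = 6.3 MHz, folds to fs − 6.6 MHz = 6 MHz.
5.6 MHz ≤ fs/2 = 6.3 MHz, passes unchanged.
6.6 MHz and 19.2 MHz both map to 6 MHz.

6.6 MHz, 19.2 MHz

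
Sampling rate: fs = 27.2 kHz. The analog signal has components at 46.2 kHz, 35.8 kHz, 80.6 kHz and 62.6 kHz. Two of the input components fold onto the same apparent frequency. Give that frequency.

fs/2 = 13.6 kHz.
46.2 kHz mod fs = 19 kHz.
19 kHz > fs/2 = 13.6 kHz, folds to fs − 19 kHz = 8.2 kHz.
35.8 kHz mod fs = 8.6 kHz.
8.6 kHz ≤ fs/2 = 13.6 kHz, appears at 8.6 kHz.
80.6 kHz mod fs = 26.2 kHz.
26.2 kHz > fs/2 = 13.6 kHz, folds to fs − 26.2 kHz = 1 kHz.
62.6 kHz mod fs = 8.2 kHz.
8.2 kHz ≤ fs/2 = 13.6 kHz, appears at 8.2 kHz.
46.2 kHz and 62.6 kHz both map to 8.2 kHz.

8.2 kHz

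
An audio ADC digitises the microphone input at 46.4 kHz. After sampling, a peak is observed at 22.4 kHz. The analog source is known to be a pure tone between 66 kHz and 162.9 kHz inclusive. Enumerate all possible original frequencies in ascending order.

68.8 kHz, 70.4 kHz, 115.2 kHz, 116.8 kHz, 161.6 kHz

Frequencies that alias to 22.4 kHz are k·fs ± 22.4 kHz for integer k ≥ 0.
k=0: 22.4 kHz.
k=1: 24 kHz, 68.8 kHz.
k=2: 70.4 kHz, 115.2 kHz.
k=3: 116.8 kHz, 161.6 kHz.
k=4: 163.2 kHz, 208 kHz.
Within [66 kHz, 162.9 kHz]: 68.8 kHz, 70.4 kHz, 115.2 kHz, 116.8 kHz, 161.6 kHz.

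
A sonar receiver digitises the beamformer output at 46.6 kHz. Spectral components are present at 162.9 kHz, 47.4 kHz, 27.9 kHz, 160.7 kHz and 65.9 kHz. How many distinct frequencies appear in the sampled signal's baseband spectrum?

fs/2 = 23.3 kHz.
162.9 kHz mod fs = 23.1 kHz.
23.1 kHz ≤ fs/2 = 23.3 kHz, appears at 23.1 kHz.
47.4 kHz mod fs = 0.8 kHz.
0.8 kHz ≤ fs/2 = 23.3 kHz, appears at 0.8 kHz.
27.9 kHz > fs/2 = 23.3 kHz, folds to fs − 27.9 kHz = 18.7 kHz.
160.7 kHz mod fs = 20.9 kHz.
20.9 kHz ≤ fs/2 = 23.3 kHz, appears at 20.9 kHz.
65.9 kHz mod fs = 19.3 kHz.
19.3 kHz ≤ fs/2 = 23.3 kHz, appears at 19.3 kHz.
Distinct values: {0.8 kHz, 18.7 kHz, 19.3 kHz, 20.9 kHz, 23.1 kHz} → 5.

5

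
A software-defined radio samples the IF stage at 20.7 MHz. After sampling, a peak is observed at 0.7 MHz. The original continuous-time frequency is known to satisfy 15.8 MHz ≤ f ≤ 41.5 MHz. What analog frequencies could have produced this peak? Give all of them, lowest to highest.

20 MHz, 21.4 MHz, 40.7 MHz

Frequencies that alias to 0.7 MHz are k·fs ± 0.7 MHz for integer k ≥ 0.
k=0: 0.7 MHz.
k=1: 20 MHz, 21.4 MHz.
k=2: 40.7 MHz, 42.1 MHz.
k=3: 61.4 MHz, 62.8 MHz.
Within [15.8 MHz, 41.5 MHz]: 20 MHz, 21.4 MHz, 40.7 MHz.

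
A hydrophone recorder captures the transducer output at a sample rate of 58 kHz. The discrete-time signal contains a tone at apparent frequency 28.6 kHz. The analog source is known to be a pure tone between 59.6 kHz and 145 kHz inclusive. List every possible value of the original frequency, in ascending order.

86.6 kHz, 87.4 kHz, 144.6 kHz

Frequencies that alias to 28.6 kHz are k·fs ± 28.6 kHz for integer k ≥ 0.
k=0: 28.6 kHz.
k=1: 29.4 kHz, 86.6 kHz.
k=2: 87.4 kHz, 144.6 kHz.
k=3: 145.4 kHz, 202.6 kHz.
Within [59.6 kHz, 145 kHz]: 86.6 kHz, 87.4 kHz, 144.6 kHz.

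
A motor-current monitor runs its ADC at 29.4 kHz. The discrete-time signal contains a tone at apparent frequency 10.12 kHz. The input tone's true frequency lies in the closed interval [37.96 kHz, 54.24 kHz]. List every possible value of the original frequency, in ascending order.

39.52 kHz, 48.68 kHz

Frequencies that alias to 10.12 kHz are k·fs ± 10.12 kHz for integer k ≥ 0.
k=0: 10.12 kHz.
k=1: 19.28 kHz, 39.52 kHz.
k=2: 48.68 kHz, 68.92 kHz.
k=3: 78.08 kHz, 98.32 kHz.
Within [37.96 kHz, 54.24 kHz]: 39.52 kHz, 48.68 kHz.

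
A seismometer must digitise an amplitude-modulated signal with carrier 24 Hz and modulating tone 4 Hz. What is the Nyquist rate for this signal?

AM sidebands sit at fc ± fm = 20 Hz and 28 Hz.
Highest-frequency component: 28 Hz.
Nyquist rate = 2 × 28 Hz = 56 Hz.

56 Hz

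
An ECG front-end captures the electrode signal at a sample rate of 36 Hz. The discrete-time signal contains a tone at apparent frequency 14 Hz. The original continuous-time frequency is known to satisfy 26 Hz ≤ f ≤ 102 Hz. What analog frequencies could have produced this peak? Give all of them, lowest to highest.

Frequencies that alias to 14 Hz are k·fs ± 14 Hz for integer k ≥ 0.
k=0: 14 Hz.
k=1: 22 Hz, 50 Hz.
k=2: 58 Hz, 86 Hz.
k=3: 94 Hz, 122 Hz.
k=4: 130 Hz, 158 Hz.
Within [26 Hz, 102 Hz]: 50 Hz, 58 Hz, 86 Hz, 94 Hz.

50 Hz, 58 Hz, 86 Hz, 94 Hz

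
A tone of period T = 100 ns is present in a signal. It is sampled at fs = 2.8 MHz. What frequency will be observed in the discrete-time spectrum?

T = 100 ns → f = 1/T = 10 MHz.
10 MHz mod fs = 1.6 MHz.
1.6 MHz > fs/2 = 1.4 MHz, folds to fs − 1.6 MHz = 1.2 MHz.

1.2 MHz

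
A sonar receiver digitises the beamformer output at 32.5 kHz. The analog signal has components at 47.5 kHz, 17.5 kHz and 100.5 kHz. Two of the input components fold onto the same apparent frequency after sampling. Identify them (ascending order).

17.5 kHz, 47.5 kHz

fs/2 = 16.25 kHz.
47.5 kHz mod fs = 15 kHz.
15 kHz ≤ fs/2 = 16.25 kHz, appears at 15 kHz.
17.5 kHz > fs/2 = 16.25 kHz, folds to fs − 17.5 kHz = 15 kHz.
100.5 kHz mod fs = 3 kHz.
3 kHz ≤ fs/2 = 16.25 kHz, appears at 3 kHz.
17.5 kHz and 47.5 kHz both map to 15 kHz.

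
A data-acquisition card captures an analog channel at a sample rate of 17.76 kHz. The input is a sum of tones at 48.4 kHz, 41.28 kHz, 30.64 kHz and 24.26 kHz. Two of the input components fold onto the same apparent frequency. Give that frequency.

4.88 kHz

fs/2 = 8.88 kHz.
48.4 kHz mod fs = 12.88 kHz.
12.88 kHz > fs/2 = 8.88 kHz, folds to fs − 12.88 kHz = 4.88 kHz.
41.28 kHz mod fs = 5.76 kHz.
5.76 kHz ≤ fs/2 = 8.88 kHz, appears at 5.76 kHz.
30.64 kHz mod fs = 12.88 kHz.
12.88 kHz > fs/2 = 8.88 kHz, folds to fs − 12.88 kHz = 4.88 kHz.
24.26 kHz mod fs = 6.5 kHz.
6.5 kHz ≤ fs/2 = 8.88 kHz, appears at 6.5 kHz.
30.64 kHz and 48.4 kHz both map to 4.88 kHz.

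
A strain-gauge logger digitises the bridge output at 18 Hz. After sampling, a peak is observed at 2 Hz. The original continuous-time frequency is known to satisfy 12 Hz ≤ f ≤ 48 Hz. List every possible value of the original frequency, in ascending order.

16 Hz, 20 Hz, 34 Hz, 38 Hz

Frequencies that alias to 2 Hz are k·fs ± 2 Hz for integer k ≥ 0.
k=0: 2 Hz.
k=1: 16 Hz, 20 Hz.
k=2: 34 Hz, 38 Hz.
k=3: 52 Hz, 56 Hz.
Within [12 Hz, 48 Hz]: 16 Hz, 20 Hz, 34 Hz, 38 Hz.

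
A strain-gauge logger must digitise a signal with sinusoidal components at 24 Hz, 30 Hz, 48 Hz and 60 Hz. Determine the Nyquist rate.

Highest-frequency component: 60 Hz.
Nyquist rate = 2 × 60 Hz = 120 Hz.

120 Hz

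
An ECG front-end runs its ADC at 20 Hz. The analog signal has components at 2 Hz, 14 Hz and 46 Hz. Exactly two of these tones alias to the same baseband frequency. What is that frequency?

fs/2 = 10 Hz.
2 Hz ≤ fs/2 = 10 Hz, passes unchanged.
14 Hz > fs/2 = 10 Hz, folds to fs − 14 Hz = 6 Hz.
46 Hz mod fs = 6 Hz.
6 Hz ≤ fs/2 = 10 Hz, appears at 6 Hz.
14 Hz and 46 Hz both map to 6 Hz.

6 Hz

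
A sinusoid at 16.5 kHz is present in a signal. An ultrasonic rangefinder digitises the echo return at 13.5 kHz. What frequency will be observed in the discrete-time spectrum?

16.5 kHz mod fs = 3 kHz.
3 kHz ≤ fs/2 = 6.75 kHz, appears at 3 kHz.

3 kHz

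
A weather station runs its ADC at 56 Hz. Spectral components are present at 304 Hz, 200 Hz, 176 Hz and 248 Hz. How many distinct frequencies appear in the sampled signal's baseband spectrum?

2

fs/2 = 28 Hz.
304 Hz mod fs = 24 Hz.
24 Hz ≤ fs/2 = 28 Hz, appears at 24 Hz.
200 Hz mod fs = 32 Hz.
32 Hz > fs/2 = 28 Hz, folds to fs − 32 Hz = 24 Hz.
176 Hz mod fs = 8 Hz.
8 Hz ≤ fs/2 = 28 Hz, appears at 8 Hz.
248 Hz mod fs = 24 Hz.
24 Hz ≤ fs/2 = 28 Hz, appears at 24 Hz.
Distinct values: {8 Hz, 24 Hz} → 2.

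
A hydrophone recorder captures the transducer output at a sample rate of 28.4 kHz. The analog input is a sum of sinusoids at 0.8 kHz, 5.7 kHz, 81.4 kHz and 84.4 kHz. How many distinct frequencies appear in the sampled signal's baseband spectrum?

3

fs/2 = 14.2 kHz.
0.8 kHz ≤ fs/2 = 14.2 kHz, passes unchanged.
5.7 kHz ≤ fs/2 = 14.2 kHz, passes unchanged.
81.4 kHz mod fs = 24.6 kHz.
24.6 kHz > fs/2 = 14.2 kHz, folds to fs − 24.6 kHz = 3.8 kHz.
84.4 kHz mod fs = 27.6 kHz.
27.6 kHz > fs/2 = 14.2 kHz, folds to fs − 27.6 kHz = 0.8 kHz.
Distinct values: {0.8 kHz, 3.8 kHz, 5.7 kHz} → 3.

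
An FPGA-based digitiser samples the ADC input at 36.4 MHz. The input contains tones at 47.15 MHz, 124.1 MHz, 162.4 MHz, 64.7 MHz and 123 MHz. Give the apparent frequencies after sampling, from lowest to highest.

8.1 MHz, 10.75 MHz, 13.8 MHz, 14.9 MHz, 16.8 MHz

fs/2 = 18.2 MHz.
47.15 MHz mod fs = 10.75 MHz.
10.75 MHz ≤ fs/2 = 18.2 MHz, appears at 10.75 MHz.
124.1 MHz mod fs = 14.9 MHz.
14.9 MHz ≤ fs/2 = 18.2 MHz, appears at 14.9 MHz.
162.4 MHz mod fs = 16.8 MHz.
16.8 MHz ≤ fs/2 = 18.2 MHz, appears at 16.8 MHz.
64.7 MHz mod fs = 28.3 MHz.
28.3 MHz > fs/2 = 18.2 MHz, folds to fs − 28.3 MHz = 8.1 MHz.
123 MHz mod fs = 13.8 MHz.
13.8 MHz ≤ fs/2 = 18.2 MHz, appears at 13.8 MHz.
Distinct values: {8.1 MHz, 10.75 MHz, 13.8 MHz, 14.9 MHz, 16.8 MHz}.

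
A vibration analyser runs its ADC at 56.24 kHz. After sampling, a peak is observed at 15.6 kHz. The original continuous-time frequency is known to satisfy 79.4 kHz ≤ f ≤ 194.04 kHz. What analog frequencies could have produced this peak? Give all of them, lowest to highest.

96.88 kHz, 128.08 kHz, 153.12 kHz, 184.32 kHz

Frequencies that alias to 15.6 kHz are k·fs ± 15.6 kHz for integer k ≥ 0.
k=0: 15.6 kHz.
k=1: 40.64 kHz, 71.84 kHz.
k=2: 96.88 kHz, 128.08 kHz.
k=3: 153.12 kHz, 184.32 kHz.
k=4: 209.36 kHz, 240.56 kHz.
Within [79.4 kHz, 194.04 kHz]: 96.88 kHz, 128.08 kHz, 153.12 kHz, 184.32 kHz.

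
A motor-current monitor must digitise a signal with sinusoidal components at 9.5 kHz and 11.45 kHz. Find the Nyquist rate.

22.9 kHz

Highest-frequency component: 11.45 kHz.
Nyquist rate = 2 × 11.45 kHz = 22.9 kHz.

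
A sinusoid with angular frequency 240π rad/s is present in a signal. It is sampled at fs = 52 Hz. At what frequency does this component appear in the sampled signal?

ω = 240π rad/s → f = ω/(2π) = 120 Hz.
120 Hz mod fs = 16 Hz.
16 Hz ≤ fs/2 = 26 Hz, appears at 16 Hz.

16 Hz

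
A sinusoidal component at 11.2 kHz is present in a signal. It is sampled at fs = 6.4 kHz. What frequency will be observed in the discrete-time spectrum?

1.6 kHz

11.2 kHz mod fs = 4.8 kHz.
4.8 kHz > fs/2 = 3.2 kHz, folds to fs − 4.8 kHz = 1.6 kHz.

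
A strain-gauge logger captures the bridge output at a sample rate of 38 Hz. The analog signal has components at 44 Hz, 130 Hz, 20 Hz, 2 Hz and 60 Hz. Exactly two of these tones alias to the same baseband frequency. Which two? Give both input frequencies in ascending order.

60 Hz, 130 Hz

fs/2 = 19 Hz.
44 Hz mod fs = 6 Hz.
6 Hz ≤ fs/2 = 19 Hz, appears at 6 Hz.
130 Hz mod fs = 16 Hz.
16 Hz ≤ fs/2 = 19 Hz, appears at 16 Hz.
20 Hz > fs/2 = 19 Hz, folds to fs − 20 Hz = 18 Hz.
2 Hz ≤ fs/2 = 19 Hz, passes unchanged.
60 Hz mod fs = 22 Hz.
22 Hz > fs/2 = 19 Hz, folds to fs − 22 Hz = 16 Hz.
60 Hz and 130 Hz both map to 16 Hz.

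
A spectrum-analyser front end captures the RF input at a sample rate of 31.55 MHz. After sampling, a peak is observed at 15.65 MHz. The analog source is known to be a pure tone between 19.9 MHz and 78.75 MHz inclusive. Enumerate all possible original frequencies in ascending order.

Frequencies that alias to 15.65 MHz are k·fs ± 15.65 MHz for integer k ≥ 0.
k=0: 15.65 MHz.
k=1: 15.9 MHz, 47.2 MHz.
k=2: 47.45 MHz, 78.75 MHz.
k=3: 79 MHz, 110.3 MHz.
Within [19.9 MHz, 78.75 MHz]: 47.2 MHz, 47.45 MHz, 78.75 MHz.

47.2 MHz, 47.45 MHz, 78.75 MHz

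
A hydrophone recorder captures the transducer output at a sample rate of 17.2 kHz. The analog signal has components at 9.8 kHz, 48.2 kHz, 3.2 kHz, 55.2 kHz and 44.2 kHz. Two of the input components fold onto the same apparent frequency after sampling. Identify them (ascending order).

fs/2 = 8.6 kHz.
9.8 kHz > fs/2 = 8.6 kHz, folds to fs − 9.8 kHz = 7.4 kHz.
48.2 kHz mod fs = 13.8 kHz.
13.8 kHz > fs/2 = 8.6 kHz, folds to fs − 13.8 kHz = 3.4 kHz.
3.2 kHz ≤ fs/2 = 8.6 kHz, passes unchanged.
55.2 kHz mod fs = 3.6 kHz.
3.6 kHz ≤ fs/2 = 8.6 kHz, appears at 3.6 kHz.
44.2 kHz mod fs = 9.8 kHz.
9.8 kHz > fs/2 = 8.6 kHz, folds to fs − 9.8 kHz = 7.4 kHz.
9.8 kHz and 44.2 kHz both map to 7.4 kHz.

9.8 kHz, 44.2 kHz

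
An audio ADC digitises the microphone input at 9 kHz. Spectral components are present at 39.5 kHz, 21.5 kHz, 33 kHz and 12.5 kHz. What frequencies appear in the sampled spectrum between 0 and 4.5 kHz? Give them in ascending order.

fs/2 = 4.5 kHz.
39.5 kHz mod fs = 3.5 kHz.
3.5 kHz ≤ fs/2 = 4.5 kHz, appears at 3.5 kHz.
21.5 kHz mod fs = 3.5 kHz.
3.5 kHz ≤ fs/2 = 4.5 kHz, appears at 3.5 kHz.
33 kHz mod fs = 6 kHz.
6 kHz > fs/2 = 4.5 kHz, folds to fs − 6 kHz = 3 kHz.
12.5 kHz mod fs = 3.5 kHz.
3.5 kHz ≤ fs/2 = 4.5 kHz, appears at 3.5 kHz.
Distinct values: {3 kHz, 3.5 kHz}.

3 kHz, 3.5 kHz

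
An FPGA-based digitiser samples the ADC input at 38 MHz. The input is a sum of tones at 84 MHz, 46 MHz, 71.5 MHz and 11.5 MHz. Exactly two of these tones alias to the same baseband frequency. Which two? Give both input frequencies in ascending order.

fs/2 = 19 MHz.
84 MHz mod fs = 8 MHz.
8 MHz ≤ fs/2 = 19 MHz, appears at 8 MHz.
46 MHz mod fs = 8 MHz.
8 MHz ≤ fs/2 = 19 MHz, appears at 8 MHz.
71.5 MHz mod fs = 33.5 MHz.
33.5 MHz > fs/2 = 19 MHz, folds to fs − 33.5 MHz = 4.5 MHz.
11.5 MHz ≤ fs/2 = 19 MHz, passes unchanged.
46 MHz and 84 MHz both map to 8 MHz.

46 MHz, 84 MHz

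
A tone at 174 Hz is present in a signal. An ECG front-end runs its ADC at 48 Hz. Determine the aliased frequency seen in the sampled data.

18 Hz

174 Hz mod fs = 30 Hz.
30 Hz > fs/2 = 24 Hz, folds to fs − 30 Hz = 18 Hz.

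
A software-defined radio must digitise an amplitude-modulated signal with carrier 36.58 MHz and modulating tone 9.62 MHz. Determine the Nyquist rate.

92.4 MHz

AM sidebands sit at fc ± fm = 26.96 MHz and 46.2 MHz.
Highest-frequency component: 46.2 MHz.
Nyquist rate = 2 × 46.2 MHz = 92.4 MHz.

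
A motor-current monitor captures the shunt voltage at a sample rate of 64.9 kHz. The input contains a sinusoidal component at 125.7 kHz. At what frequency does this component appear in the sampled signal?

125.7 kHz mod fs = 60.8 kHz.
60.8 kHz > fs/2 = 32.45 kHz, folds to fs − 60.8 kHz = 4.1 kHz.

4.1 kHz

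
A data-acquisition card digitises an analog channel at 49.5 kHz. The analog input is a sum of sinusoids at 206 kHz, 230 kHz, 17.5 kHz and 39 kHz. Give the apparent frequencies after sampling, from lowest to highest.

fs/2 = 24.75 kHz.
206 kHz mod fs = 8 kHz.
8 kHz ≤ fs/2 = 24.75 kHz, appears at 8 kHz.
230 kHz mod fs = 32 kHz.
32 kHz > fs/2 = 24.75 kHz, folds to fs − 32 kHz = 17.5 kHz.
17.5 kHz ≤ fs/2 = 24.75 kHz, passes unchanged.
39 kHz > fs/2 = 24.75 kHz, folds to fs − 39 kHz = 10.5 kHz.
Distinct values: {8 kHz, 10.5 kHz, 17.5 kHz}.

8 kHz, 10.5 kHz, 17.5 kHz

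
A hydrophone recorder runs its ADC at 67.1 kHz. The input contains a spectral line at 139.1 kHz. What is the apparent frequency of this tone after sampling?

4.9 kHz

139.1 kHz mod fs = 4.9 kHz.
4.9 kHz ≤ fs/2 = 33.55 kHz, appears at 4.9 kHz.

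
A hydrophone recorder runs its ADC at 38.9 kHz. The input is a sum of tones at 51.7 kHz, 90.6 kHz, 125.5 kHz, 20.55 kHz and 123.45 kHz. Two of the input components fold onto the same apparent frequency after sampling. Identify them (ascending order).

fs/2 = 19.45 kHz.
51.7 kHz mod fs = 12.8 kHz.
12.8 kHz ≤ fs/2 = 19.45 kHz, appears at 12.8 kHz.
90.6 kHz mod fs = 12.8 kHz.
12.8 kHz ≤ fs/2 = 19.45 kHz, appears at 12.8 kHz.
125.5 kHz mod fs = 8.8 kHz.
8.8 kHz ≤ fs/2 = 19.45 kHz, appears at 8.8 kHz.
20.55 kHz > fs/2 = 19.45 kHz, folds to fs − 20.55 kHz = 18.35 kHz.
123.45 kHz mod fs = 6.75 kHz.
6.75 kHz ≤ fs/2 = 19.45 kHz, appears at 6.75 kHz.
51.7 kHz and 90.6 kHz both map to 12.8 kHz.

51.7 kHz, 90.6 kHz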